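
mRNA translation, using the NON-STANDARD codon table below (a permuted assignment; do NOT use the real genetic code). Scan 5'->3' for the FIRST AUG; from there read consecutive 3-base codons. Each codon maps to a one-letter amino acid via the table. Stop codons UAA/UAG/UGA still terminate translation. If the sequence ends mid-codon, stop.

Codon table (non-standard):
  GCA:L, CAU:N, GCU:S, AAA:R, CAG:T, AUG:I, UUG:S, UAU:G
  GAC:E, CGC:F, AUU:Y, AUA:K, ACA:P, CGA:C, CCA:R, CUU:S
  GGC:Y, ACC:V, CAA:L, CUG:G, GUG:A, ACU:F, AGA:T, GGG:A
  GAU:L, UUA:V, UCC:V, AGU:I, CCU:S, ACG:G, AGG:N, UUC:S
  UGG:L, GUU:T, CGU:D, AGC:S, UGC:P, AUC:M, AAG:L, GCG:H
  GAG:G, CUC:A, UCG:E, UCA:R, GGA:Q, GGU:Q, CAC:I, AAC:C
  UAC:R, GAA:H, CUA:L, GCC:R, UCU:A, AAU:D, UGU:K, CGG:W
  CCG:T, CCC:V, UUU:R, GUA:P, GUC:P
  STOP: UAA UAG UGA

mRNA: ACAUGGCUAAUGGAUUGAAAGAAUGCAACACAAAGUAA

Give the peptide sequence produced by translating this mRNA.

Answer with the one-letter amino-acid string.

start AUG at pos 2
pos 2: AUG -> I; peptide=I
pos 5: GCU -> S; peptide=IS
pos 8: AAU -> D; peptide=ISD
pos 11: GGA -> Q; peptide=ISDQ
pos 14: UUG -> S; peptide=ISDQS
pos 17: AAA -> R; peptide=ISDQSR
pos 20: GAA -> H; peptide=ISDQSRH
pos 23: UGC -> P; peptide=ISDQSRHP
pos 26: AAC -> C; peptide=ISDQSRHPC
pos 29: ACA -> P; peptide=ISDQSRHPCP
pos 32: AAG -> L; peptide=ISDQSRHPCPL
pos 35: UAA -> STOP

Answer: ISDQSRHPCPL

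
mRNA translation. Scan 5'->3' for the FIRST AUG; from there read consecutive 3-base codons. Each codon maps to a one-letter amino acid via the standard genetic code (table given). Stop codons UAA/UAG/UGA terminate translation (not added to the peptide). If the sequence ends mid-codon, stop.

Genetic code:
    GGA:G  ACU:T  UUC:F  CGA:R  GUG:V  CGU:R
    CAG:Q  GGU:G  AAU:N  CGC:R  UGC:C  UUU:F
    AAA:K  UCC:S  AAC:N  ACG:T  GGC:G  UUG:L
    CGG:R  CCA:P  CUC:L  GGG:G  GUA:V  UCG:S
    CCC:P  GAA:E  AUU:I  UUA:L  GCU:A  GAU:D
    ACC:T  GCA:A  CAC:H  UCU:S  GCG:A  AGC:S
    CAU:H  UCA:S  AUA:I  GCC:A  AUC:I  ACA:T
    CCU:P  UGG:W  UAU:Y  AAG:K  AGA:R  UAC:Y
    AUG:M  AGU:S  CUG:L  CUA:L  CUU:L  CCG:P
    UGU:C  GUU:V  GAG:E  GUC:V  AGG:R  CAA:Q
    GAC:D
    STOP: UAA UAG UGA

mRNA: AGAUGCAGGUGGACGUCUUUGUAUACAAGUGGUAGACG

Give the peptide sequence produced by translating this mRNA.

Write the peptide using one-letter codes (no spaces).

Answer: MQVDVFVYKW

Derivation:
start AUG at pos 2
pos 2: AUG -> M; peptide=M
pos 5: CAG -> Q; peptide=MQ
pos 8: GUG -> V; peptide=MQV
pos 11: GAC -> D; peptide=MQVD
pos 14: GUC -> V; peptide=MQVDV
pos 17: UUU -> F; peptide=MQVDVF
pos 20: GUA -> V; peptide=MQVDVFV
pos 23: UAC -> Y; peptide=MQVDVFVY
pos 26: AAG -> K; peptide=MQVDVFVYK
pos 29: UGG -> W; peptide=MQVDVFVYKW
pos 32: UAG -> STOP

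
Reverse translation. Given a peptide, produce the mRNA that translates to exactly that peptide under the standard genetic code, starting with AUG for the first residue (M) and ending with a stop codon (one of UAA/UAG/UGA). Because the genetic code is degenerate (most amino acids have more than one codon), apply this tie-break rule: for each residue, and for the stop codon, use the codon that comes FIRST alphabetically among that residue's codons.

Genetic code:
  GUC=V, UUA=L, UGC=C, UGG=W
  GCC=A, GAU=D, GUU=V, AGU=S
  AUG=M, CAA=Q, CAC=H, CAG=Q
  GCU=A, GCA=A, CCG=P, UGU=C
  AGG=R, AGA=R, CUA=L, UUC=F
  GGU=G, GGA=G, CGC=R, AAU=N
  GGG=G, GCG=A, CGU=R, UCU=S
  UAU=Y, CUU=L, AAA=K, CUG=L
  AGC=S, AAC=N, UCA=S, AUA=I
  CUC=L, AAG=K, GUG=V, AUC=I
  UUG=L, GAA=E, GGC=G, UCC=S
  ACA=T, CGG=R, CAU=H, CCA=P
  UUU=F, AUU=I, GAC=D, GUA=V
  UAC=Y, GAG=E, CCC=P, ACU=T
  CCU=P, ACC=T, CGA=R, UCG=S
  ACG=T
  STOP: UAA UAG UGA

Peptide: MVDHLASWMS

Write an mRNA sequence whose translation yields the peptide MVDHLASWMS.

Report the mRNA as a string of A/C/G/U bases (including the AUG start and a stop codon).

Answer: mRNA: AUGGUAGACCACCUAGCAAGCUGGAUGAGCUAA

Derivation:
residue 1: M -> AUG (start codon)
residue 2: V codons sorted = GUA,GUC,GUG,GUU -> pick first = GUA
residue 3: D codons sorted = GAC,GAU -> pick first = GAC
residue 4: H codons sorted = CAC,CAU -> pick first = CAC
residue 5: L codons sorted = CUA,CUC,CUG,CUU,UUA,UUG -> pick first = CUA
residue 6: A codons sorted = GCA,GCC,GCG,GCU -> pick first = GCA
residue 7: S codons sorted = AGC,AGU,UCA,UCC,UCG,UCU -> pick first = AGC
residue 8: W -> UGG (only codon)
residue 9: M -> AUG (only codon)
residue 10: S codons sorted = AGC,AGU,UCA,UCC,UCG,UCU -> pick first = AGC
terminator: stop codons sorted = UAA,UAG,UGA -> pick first = UAA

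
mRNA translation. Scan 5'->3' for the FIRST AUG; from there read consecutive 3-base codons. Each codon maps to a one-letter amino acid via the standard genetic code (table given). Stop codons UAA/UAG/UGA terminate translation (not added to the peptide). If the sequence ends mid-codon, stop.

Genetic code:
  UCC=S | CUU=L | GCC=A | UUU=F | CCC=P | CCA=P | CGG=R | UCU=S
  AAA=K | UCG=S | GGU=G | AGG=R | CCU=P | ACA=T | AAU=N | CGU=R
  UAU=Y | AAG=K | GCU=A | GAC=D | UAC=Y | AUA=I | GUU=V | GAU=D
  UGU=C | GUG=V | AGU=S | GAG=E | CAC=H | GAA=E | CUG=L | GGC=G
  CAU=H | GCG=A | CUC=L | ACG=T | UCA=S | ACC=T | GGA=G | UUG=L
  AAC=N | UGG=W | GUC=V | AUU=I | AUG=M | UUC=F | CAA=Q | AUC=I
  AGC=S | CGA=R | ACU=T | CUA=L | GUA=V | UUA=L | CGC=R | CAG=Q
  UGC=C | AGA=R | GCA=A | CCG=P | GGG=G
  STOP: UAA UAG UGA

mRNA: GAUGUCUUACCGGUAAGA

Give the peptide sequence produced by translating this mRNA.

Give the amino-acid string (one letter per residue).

Answer: MSYR

Derivation:
start AUG at pos 1
pos 1: AUG -> M; peptide=M
pos 4: UCU -> S; peptide=MS
pos 7: UAC -> Y; peptide=MSY
pos 10: CGG -> R; peptide=MSYR
pos 13: UAA -> STOP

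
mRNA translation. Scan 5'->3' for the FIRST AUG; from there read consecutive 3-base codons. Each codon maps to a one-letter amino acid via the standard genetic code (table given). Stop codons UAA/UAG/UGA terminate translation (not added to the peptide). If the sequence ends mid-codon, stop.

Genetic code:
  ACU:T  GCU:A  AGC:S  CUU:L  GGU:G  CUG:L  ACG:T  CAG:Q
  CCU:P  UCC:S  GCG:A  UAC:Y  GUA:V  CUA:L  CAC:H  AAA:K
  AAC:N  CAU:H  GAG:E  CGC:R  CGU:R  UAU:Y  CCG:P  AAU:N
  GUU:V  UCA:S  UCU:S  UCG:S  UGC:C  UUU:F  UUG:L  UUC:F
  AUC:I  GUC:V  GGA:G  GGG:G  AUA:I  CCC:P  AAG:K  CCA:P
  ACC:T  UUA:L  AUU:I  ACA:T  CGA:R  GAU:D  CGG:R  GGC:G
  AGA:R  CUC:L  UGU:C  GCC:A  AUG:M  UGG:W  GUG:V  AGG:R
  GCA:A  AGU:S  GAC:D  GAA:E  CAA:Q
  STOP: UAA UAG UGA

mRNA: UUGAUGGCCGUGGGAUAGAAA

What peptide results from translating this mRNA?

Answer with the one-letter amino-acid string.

start AUG at pos 3
pos 3: AUG -> M; peptide=M
pos 6: GCC -> A; peptide=MA
pos 9: GUG -> V; peptide=MAV
pos 12: GGA -> G; peptide=MAVG
pos 15: UAG -> STOP

Answer: MAVG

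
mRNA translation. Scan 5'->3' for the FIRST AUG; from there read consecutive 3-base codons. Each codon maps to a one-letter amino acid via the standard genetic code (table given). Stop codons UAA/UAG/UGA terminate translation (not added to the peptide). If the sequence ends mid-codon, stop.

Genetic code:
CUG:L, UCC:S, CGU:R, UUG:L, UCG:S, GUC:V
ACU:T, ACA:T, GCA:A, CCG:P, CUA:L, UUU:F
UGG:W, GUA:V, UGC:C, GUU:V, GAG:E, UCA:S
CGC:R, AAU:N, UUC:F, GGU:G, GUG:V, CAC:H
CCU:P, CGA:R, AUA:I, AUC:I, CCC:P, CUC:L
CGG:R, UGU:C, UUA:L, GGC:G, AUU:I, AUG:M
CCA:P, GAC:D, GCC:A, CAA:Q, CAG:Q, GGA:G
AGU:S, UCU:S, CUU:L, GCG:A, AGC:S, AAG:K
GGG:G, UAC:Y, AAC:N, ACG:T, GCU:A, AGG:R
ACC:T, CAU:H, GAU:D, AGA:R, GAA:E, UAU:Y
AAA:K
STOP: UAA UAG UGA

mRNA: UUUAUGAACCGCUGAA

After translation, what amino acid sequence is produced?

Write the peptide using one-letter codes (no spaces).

start AUG at pos 3
pos 3: AUG -> M; peptide=M
pos 6: AAC -> N; peptide=MN
pos 9: CGC -> R; peptide=MNR
pos 12: UGA -> STOP

Answer: MNR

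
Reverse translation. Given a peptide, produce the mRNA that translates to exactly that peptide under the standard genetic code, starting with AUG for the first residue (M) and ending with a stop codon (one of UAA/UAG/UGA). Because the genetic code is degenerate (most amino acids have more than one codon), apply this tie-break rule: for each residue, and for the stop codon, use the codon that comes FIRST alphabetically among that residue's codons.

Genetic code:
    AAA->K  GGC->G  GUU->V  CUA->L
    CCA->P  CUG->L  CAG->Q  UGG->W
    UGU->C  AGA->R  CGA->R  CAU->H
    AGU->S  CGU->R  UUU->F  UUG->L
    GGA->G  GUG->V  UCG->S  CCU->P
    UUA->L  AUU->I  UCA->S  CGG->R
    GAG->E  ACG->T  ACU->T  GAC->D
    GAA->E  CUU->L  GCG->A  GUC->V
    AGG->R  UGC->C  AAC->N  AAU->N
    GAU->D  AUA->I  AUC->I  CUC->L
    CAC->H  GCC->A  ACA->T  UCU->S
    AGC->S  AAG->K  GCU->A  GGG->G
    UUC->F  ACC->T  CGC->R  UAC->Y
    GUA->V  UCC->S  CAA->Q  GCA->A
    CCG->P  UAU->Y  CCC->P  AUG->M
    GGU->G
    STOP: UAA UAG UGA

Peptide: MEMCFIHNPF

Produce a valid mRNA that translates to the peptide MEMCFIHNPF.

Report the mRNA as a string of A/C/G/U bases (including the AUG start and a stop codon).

residue 1: M -> AUG (start codon)
residue 2: E codons sorted = GAA,GAG -> pick first = GAA
residue 3: M -> AUG (only codon)
residue 4: C codons sorted = UGC,UGU -> pick first = UGC
residue 5: F codons sorted = UUC,UUU -> pick first = UUC
residue 6: I codons sorted = AUA,AUC,AUU -> pick first = AUA
residue 7: H codons sorted = CAC,CAU -> pick first = CAC
residue 8: N codons sorted = AAC,AAU -> pick first = AAC
residue 9: P codons sorted = CCA,CCC,CCG,CCU -> pick first = CCA
residue 10: F codons sorted = UUC,UUU -> pick first = UUC
terminator: stop codons sorted = UAA,UAG,UGA -> pick first = UAA

Answer: mRNA: AUGGAAAUGUGCUUCAUACACAACCCAUUCUAA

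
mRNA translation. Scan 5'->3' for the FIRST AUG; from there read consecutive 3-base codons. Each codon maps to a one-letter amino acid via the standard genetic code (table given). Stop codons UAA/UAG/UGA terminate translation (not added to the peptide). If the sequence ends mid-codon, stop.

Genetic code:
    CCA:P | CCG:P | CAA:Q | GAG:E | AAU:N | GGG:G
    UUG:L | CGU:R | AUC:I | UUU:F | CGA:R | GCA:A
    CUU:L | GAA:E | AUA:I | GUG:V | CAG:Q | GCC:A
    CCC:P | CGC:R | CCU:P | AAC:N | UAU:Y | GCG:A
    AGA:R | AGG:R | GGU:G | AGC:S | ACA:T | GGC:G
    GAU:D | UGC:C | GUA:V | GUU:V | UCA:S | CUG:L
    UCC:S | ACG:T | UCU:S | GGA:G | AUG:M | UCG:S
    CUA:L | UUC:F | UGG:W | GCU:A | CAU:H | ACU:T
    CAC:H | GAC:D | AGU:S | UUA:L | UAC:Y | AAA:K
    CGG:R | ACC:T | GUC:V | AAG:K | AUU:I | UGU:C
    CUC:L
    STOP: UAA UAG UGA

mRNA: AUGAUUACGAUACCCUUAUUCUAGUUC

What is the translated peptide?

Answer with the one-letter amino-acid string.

start AUG at pos 0
pos 0: AUG -> M; peptide=M
pos 3: AUU -> I; peptide=MI
pos 6: ACG -> T; peptide=MIT
pos 9: AUA -> I; peptide=MITI
pos 12: CCC -> P; peptide=MITIP
pos 15: UUA -> L; peptide=MITIPL
pos 18: UUC -> F; peptide=MITIPLF
pos 21: UAG -> STOP

Answer: MITIPLF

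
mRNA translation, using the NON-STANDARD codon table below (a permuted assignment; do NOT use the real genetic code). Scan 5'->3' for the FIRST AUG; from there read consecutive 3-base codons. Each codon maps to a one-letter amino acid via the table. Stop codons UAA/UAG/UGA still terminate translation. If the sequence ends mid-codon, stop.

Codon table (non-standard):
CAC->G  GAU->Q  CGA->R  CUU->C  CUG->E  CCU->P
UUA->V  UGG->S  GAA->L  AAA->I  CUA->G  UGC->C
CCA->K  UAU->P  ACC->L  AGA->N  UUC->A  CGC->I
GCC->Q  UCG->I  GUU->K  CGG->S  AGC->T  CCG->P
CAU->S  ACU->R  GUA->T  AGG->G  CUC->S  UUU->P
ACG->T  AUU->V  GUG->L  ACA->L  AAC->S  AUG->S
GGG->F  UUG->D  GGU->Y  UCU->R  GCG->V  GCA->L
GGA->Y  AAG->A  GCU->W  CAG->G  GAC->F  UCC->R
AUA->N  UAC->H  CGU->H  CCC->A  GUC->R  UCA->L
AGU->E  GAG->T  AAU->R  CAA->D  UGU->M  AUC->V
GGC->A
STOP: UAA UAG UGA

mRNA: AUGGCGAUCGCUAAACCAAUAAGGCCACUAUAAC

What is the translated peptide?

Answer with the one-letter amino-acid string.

Answer: SVVWIKNGKG

Derivation:
start AUG at pos 0
pos 0: AUG -> S; peptide=S
pos 3: GCG -> V; peptide=SV
pos 6: AUC -> V; peptide=SVV
pos 9: GCU -> W; peptide=SVVW
pos 12: AAA -> I; peptide=SVVWI
pos 15: CCA -> K; peptide=SVVWIK
pos 18: AUA -> N; peptide=SVVWIKN
pos 21: AGG -> G; peptide=SVVWIKNG
pos 24: CCA -> K; peptide=SVVWIKNGK
pos 27: CUA -> G; peptide=SVVWIKNGKG
pos 30: UAA -> STOP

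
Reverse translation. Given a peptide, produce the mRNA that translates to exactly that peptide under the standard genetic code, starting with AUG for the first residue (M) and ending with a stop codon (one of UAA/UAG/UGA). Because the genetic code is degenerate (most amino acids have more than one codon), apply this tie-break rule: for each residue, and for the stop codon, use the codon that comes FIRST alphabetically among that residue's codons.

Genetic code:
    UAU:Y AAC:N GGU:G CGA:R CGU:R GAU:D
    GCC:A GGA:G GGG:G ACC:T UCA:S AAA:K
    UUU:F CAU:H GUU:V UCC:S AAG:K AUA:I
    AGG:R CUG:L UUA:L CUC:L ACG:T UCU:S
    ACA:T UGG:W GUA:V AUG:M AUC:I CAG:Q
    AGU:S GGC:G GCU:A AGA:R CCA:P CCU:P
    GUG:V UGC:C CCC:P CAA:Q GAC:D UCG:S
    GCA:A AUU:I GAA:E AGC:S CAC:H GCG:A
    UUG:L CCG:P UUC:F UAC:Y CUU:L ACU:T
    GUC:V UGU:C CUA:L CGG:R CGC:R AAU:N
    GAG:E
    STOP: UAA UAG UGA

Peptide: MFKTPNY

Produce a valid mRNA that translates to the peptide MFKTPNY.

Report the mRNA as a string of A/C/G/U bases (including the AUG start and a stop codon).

residue 1: M -> AUG (start codon)
residue 2: F codons sorted = UUC,UUU -> pick first = UUC
residue 3: K codons sorted = AAA,AAG -> pick first = AAA
residue 4: T codons sorted = ACA,ACC,ACG,ACU -> pick first = ACA
residue 5: P codons sorted = CCA,CCC,CCG,CCU -> pick first = CCA
residue 6: N codons sorted = AAC,AAU -> pick first = AAC
residue 7: Y codons sorted = UAC,UAU -> pick first = UAC
terminator: stop codons sorted = UAA,UAG,UGA -> pick first = UAA

Answer: mRNA: AUGUUCAAAACACCAAACUACUAA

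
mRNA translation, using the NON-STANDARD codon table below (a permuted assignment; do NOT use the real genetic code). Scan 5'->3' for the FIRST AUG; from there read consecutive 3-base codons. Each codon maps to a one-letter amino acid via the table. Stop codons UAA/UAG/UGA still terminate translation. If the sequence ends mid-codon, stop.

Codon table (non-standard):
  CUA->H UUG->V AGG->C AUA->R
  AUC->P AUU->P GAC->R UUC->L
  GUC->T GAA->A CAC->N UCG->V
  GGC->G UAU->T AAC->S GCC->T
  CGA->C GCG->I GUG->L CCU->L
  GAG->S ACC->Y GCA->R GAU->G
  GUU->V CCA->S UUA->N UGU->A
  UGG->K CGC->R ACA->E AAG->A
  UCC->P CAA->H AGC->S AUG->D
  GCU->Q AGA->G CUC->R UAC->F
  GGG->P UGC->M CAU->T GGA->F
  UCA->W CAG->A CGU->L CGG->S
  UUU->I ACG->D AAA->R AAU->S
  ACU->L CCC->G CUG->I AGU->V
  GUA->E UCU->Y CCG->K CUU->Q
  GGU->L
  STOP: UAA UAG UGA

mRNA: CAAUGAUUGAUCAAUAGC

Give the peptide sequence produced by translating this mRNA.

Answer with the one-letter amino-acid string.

start AUG at pos 2
pos 2: AUG -> D; peptide=D
pos 5: AUU -> P; peptide=DP
pos 8: GAU -> G; peptide=DPG
pos 11: CAA -> H; peptide=DPGH
pos 14: UAG -> STOP

Answer: DPGH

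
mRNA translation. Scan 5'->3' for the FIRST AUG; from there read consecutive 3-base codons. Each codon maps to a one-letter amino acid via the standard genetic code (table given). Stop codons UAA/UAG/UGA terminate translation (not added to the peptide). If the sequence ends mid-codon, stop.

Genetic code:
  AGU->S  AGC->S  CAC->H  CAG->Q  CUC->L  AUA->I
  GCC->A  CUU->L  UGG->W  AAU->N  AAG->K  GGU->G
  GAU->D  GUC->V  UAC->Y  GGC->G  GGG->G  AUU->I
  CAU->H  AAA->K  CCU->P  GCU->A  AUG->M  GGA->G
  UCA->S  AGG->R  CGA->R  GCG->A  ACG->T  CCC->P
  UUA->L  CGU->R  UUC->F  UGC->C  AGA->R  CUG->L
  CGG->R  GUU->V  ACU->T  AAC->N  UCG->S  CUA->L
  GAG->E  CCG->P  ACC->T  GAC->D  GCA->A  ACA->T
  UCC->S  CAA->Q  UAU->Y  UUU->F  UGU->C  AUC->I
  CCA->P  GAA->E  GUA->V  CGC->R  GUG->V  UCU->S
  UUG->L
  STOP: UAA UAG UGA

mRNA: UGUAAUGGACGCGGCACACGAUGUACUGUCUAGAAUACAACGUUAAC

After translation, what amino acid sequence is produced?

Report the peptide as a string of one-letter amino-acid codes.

Answer: MDAAHDVLSRIQR

Derivation:
start AUG at pos 4
pos 4: AUG -> M; peptide=M
pos 7: GAC -> D; peptide=MD
pos 10: GCG -> A; peptide=MDA
pos 13: GCA -> A; peptide=MDAA
pos 16: CAC -> H; peptide=MDAAH
pos 19: GAU -> D; peptide=MDAAHD
pos 22: GUA -> V; peptide=MDAAHDV
pos 25: CUG -> L; peptide=MDAAHDVL
pos 28: UCU -> S; peptide=MDAAHDVLS
pos 31: AGA -> R; peptide=MDAAHDVLSR
pos 34: AUA -> I; peptide=MDAAHDVLSRI
pos 37: CAA -> Q; peptide=MDAAHDVLSRIQ
pos 40: CGU -> R; peptide=MDAAHDVLSRIQR
pos 43: UAA -> STOP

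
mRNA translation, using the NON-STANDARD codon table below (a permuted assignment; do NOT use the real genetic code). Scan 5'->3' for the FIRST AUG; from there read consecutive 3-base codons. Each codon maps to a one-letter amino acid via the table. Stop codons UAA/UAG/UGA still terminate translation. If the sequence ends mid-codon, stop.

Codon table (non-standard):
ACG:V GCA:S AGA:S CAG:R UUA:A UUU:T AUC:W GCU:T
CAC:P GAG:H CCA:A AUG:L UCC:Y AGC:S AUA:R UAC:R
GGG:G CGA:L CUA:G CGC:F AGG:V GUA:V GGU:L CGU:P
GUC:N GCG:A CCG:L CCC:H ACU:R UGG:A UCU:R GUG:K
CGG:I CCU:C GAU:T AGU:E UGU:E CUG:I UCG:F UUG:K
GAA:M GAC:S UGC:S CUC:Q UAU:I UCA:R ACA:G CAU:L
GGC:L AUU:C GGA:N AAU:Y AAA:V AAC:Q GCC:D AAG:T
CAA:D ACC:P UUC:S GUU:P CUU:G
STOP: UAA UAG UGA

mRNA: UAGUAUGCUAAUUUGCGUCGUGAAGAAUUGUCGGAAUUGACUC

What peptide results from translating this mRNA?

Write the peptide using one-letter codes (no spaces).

start AUG at pos 4
pos 4: AUG -> L; peptide=L
pos 7: CUA -> G; peptide=LG
pos 10: AUU -> C; peptide=LGC
pos 13: UGC -> S; peptide=LGCS
pos 16: GUC -> N; peptide=LGCSN
pos 19: GUG -> K; peptide=LGCSNK
pos 22: AAG -> T; peptide=LGCSNKT
pos 25: AAU -> Y; peptide=LGCSNKTY
pos 28: UGU -> E; peptide=LGCSNKTYE
pos 31: CGG -> I; peptide=LGCSNKTYEI
pos 34: AAU -> Y; peptide=LGCSNKTYEIY
pos 37: UGA -> STOP

Answer: LGCSNKTYEIY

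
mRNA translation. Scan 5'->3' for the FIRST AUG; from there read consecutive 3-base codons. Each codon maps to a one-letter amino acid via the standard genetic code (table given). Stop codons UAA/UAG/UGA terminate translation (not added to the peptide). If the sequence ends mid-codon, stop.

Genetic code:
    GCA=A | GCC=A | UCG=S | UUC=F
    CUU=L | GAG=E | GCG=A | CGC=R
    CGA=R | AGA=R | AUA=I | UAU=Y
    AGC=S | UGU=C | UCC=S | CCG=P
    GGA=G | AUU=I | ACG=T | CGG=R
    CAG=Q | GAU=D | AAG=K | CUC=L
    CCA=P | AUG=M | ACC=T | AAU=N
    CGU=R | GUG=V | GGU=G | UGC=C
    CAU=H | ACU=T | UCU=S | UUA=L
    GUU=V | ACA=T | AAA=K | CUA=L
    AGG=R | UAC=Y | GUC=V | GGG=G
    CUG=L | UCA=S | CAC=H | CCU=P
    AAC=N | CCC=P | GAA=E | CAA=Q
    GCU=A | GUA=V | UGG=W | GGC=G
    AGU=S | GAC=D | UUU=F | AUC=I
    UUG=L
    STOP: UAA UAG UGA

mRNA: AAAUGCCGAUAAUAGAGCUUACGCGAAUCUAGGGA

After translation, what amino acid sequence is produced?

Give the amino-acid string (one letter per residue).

Answer: MPIIELTRI

Derivation:
start AUG at pos 2
pos 2: AUG -> M; peptide=M
pos 5: CCG -> P; peptide=MP
pos 8: AUA -> I; peptide=MPI
pos 11: AUA -> I; peptide=MPII
pos 14: GAG -> E; peptide=MPIIE
pos 17: CUU -> L; peptide=MPIIEL
pos 20: ACG -> T; peptide=MPIIELT
pos 23: CGA -> R; peptide=MPIIELTR
pos 26: AUC -> I; peptide=MPIIELTRI
pos 29: UAG -> STOP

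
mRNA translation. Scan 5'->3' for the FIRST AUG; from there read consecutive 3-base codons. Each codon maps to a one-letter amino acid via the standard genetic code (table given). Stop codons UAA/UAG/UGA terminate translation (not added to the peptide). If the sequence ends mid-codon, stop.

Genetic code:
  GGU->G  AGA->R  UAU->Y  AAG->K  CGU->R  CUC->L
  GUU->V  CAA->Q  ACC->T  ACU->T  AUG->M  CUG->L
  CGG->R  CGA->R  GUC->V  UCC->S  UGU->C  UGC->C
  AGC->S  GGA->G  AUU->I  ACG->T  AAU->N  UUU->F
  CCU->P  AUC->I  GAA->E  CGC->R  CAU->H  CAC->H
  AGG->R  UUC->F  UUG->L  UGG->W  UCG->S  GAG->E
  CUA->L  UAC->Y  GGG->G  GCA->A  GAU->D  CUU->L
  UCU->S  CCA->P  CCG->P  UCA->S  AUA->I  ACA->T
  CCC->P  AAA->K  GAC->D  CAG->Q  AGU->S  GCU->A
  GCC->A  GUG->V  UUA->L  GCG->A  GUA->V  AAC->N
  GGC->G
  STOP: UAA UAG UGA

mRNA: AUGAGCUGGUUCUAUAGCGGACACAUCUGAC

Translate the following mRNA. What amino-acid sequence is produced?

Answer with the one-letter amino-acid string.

Answer: MSWFYSGHI

Derivation:
start AUG at pos 0
pos 0: AUG -> M; peptide=M
pos 3: AGC -> S; peptide=MS
pos 6: UGG -> W; peptide=MSW
pos 9: UUC -> F; peptide=MSWF
pos 12: UAU -> Y; peptide=MSWFY
pos 15: AGC -> S; peptide=MSWFYS
pos 18: GGA -> G; peptide=MSWFYSG
pos 21: CAC -> H; peptide=MSWFYSGH
pos 24: AUC -> I; peptide=MSWFYSGHI
pos 27: UGA -> STOP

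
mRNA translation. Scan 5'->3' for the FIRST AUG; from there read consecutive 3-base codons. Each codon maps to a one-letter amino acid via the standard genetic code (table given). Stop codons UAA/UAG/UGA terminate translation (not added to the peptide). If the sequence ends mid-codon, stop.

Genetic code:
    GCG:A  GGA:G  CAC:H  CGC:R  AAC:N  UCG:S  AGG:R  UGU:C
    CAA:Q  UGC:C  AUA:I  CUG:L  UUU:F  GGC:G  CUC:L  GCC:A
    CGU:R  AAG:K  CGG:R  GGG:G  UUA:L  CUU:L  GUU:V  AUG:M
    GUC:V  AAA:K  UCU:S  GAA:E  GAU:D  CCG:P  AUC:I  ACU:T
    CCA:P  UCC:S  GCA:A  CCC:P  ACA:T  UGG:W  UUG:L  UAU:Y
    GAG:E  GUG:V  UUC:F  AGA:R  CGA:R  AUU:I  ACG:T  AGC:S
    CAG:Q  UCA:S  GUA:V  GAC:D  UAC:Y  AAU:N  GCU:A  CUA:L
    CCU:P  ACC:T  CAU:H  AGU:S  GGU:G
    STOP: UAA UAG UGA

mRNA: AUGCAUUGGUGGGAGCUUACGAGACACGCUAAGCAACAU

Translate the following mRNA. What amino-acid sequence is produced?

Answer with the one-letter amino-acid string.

start AUG at pos 0
pos 0: AUG -> M; peptide=M
pos 3: CAU -> H; peptide=MH
pos 6: UGG -> W; peptide=MHW
pos 9: UGG -> W; peptide=MHWW
pos 12: GAG -> E; peptide=MHWWE
pos 15: CUU -> L; peptide=MHWWEL
pos 18: ACG -> T; peptide=MHWWELT
pos 21: AGA -> R; peptide=MHWWELTR
pos 24: CAC -> H; peptide=MHWWELTRH
pos 27: GCU -> A; peptide=MHWWELTRHA
pos 30: AAG -> K; peptide=MHWWELTRHAK
pos 33: CAA -> Q; peptide=MHWWELTRHAKQ
pos 36: CAU -> H; peptide=MHWWELTRHAKQH
pos 39: only 0 nt remain (<3), stop (end of mRNA)

Answer: MHWWELTRHAKQH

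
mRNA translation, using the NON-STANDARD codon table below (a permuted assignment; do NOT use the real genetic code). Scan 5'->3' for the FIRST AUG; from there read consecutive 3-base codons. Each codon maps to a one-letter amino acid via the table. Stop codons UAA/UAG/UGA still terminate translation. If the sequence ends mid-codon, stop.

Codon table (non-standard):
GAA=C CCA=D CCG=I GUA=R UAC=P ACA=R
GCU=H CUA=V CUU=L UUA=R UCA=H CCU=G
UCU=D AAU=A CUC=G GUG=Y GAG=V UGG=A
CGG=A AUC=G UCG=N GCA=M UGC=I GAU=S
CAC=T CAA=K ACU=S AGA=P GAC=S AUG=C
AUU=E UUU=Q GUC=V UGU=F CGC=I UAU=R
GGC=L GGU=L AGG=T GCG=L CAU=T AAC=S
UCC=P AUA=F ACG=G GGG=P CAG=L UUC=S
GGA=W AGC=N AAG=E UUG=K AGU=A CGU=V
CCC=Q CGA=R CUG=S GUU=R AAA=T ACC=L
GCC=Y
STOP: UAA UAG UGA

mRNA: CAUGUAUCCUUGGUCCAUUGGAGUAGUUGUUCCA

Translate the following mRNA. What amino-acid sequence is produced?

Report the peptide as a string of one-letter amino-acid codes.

Answer: CRGAPEWRRRD

Derivation:
start AUG at pos 1
pos 1: AUG -> C; peptide=C
pos 4: UAU -> R; peptide=CR
pos 7: CCU -> G; peptide=CRG
pos 10: UGG -> A; peptide=CRGA
pos 13: UCC -> P; peptide=CRGAP
pos 16: AUU -> E; peptide=CRGAPE
pos 19: GGA -> W; peptide=CRGAPEW
pos 22: GUA -> R; peptide=CRGAPEWR
pos 25: GUU -> R; peptide=CRGAPEWRR
pos 28: GUU -> R; peptide=CRGAPEWRRR
pos 31: CCA -> D; peptide=CRGAPEWRRRD
pos 34: only 0 nt remain (<3), stop (end of mRNA)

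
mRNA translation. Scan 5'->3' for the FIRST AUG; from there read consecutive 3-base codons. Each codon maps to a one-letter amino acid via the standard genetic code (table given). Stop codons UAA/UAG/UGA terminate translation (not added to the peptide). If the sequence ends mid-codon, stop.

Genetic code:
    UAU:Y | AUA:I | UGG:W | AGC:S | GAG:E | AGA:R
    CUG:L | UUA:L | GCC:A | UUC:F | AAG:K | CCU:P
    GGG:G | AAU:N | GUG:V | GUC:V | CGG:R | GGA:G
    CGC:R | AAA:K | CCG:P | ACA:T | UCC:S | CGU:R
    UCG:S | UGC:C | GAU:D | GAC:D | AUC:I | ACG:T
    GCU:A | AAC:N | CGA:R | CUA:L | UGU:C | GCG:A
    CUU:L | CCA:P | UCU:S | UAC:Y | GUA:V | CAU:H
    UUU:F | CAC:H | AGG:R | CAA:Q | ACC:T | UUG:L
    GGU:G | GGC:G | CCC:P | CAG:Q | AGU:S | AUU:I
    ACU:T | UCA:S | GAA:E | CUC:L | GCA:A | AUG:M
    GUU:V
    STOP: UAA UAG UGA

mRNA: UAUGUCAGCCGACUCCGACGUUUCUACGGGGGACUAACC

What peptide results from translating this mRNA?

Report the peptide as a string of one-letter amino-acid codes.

start AUG at pos 1
pos 1: AUG -> M; peptide=M
pos 4: UCA -> S; peptide=MS
pos 7: GCC -> A; peptide=MSA
pos 10: GAC -> D; peptide=MSAD
pos 13: UCC -> S; peptide=MSADS
pos 16: GAC -> D; peptide=MSADSD
pos 19: GUU -> V; peptide=MSADSDV
pos 22: UCU -> S; peptide=MSADSDVS
pos 25: ACG -> T; peptide=MSADSDVST
pos 28: GGG -> G; peptide=MSADSDVSTG
pos 31: GAC -> D; peptide=MSADSDVSTGD
pos 34: UAA -> STOP

Answer: MSADSDVSTGD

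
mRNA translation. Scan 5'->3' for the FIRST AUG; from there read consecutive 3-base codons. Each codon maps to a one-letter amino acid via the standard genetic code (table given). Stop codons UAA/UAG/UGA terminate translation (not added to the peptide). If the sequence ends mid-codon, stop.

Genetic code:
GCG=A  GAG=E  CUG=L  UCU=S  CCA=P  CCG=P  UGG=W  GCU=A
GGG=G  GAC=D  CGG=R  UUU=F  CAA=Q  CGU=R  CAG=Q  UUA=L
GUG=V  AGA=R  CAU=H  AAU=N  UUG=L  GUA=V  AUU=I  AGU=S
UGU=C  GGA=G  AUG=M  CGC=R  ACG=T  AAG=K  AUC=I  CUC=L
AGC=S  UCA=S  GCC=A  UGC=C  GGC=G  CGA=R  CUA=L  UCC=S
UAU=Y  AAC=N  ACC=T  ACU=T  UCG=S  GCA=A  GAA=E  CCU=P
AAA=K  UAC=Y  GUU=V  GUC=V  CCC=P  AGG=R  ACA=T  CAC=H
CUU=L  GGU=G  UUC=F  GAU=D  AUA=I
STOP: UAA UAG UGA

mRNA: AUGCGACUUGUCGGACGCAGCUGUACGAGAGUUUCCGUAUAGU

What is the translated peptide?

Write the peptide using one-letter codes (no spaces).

Answer: MRLVGRSCTRVSV

Derivation:
start AUG at pos 0
pos 0: AUG -> M; peptide=M
pos 3: CGA -> R; peptide=MR
pos 6: CUU -> L; peptide=MRL
pos 9: GUC -> V; peptide=MRLV
pos 12: GGA -> G; peptide=MRLVG
pos 15: CGC -> R; peptide=MRLVGR
pos 18: AGC -> S; peptide=MRLVGRS
pos 21: UGU -> C; peptide=MRLVGRSC
pos 24: ACG -> T; peptide=MRLVGRSCT
pos 27: AGA -> R; peptide=MRLVGRSCTR
pos 30: GUU -> V; peptide=MRLVGRSCTRV
pos 33: UCC -> S; peptide=MRLVGRSCTRVS
pos 36: GUA -> V; peptide=MRLVGRSCTRVSV
pos 39: UAG -> STOP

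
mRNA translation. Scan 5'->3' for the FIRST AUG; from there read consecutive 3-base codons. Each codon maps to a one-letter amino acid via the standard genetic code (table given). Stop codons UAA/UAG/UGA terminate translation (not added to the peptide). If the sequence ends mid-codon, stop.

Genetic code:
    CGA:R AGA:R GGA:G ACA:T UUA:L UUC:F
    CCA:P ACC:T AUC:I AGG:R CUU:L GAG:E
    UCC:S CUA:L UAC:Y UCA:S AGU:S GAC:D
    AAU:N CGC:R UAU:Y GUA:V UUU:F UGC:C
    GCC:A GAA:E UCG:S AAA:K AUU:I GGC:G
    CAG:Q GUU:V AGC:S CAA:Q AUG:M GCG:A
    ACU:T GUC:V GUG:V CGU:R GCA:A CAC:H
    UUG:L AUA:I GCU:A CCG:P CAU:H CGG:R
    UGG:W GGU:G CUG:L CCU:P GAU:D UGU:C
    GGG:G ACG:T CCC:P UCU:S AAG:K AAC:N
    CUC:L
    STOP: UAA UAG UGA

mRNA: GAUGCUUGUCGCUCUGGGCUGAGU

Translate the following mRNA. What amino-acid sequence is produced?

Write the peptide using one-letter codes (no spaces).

start AUG at pos 1
pos 1: AUG -> M; peptide=M
pos 4: CUU -> L; peptide=ML
pos 7: GUC -> V; peptide=MLV
pos 10: GCU -> A; peptide=MLVA
pos 13: CUG -> L; peptide=MLVAL
pos 16: GGC -> G; peptide=MLVALG
pos 19: UGA -> STOP

Answer: MLVALG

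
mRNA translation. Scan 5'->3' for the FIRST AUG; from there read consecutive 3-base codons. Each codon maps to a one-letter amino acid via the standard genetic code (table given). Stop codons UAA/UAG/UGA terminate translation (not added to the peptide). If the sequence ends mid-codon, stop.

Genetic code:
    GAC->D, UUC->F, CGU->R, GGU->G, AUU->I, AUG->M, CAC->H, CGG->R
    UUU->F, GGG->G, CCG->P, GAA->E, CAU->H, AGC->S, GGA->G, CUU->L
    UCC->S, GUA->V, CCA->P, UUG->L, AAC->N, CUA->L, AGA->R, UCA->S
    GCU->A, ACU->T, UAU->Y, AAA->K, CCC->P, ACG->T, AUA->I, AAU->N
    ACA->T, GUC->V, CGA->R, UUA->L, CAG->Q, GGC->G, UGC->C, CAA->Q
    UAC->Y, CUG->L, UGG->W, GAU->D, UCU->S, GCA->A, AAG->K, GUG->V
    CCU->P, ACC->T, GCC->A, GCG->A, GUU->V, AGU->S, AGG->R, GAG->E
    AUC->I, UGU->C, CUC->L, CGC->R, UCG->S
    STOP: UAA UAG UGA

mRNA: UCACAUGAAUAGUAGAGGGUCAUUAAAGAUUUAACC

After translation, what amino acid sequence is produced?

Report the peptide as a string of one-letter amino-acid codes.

start AUG at pos 4
pos 4: AUG -> M; peptide=M
pos 7: AAU -> N; peptide=MN
pos 10: AGU -> S; peptide=MNS
pos 13: AGA -> R; peptide=MNSR
pos 16: GGG -> G; peptide=MNSRG
pos 19: UCA -> S; peptide=MNSRGS
pos 22: UUA -> L; peptide=MNSRGSL
pos 25: AAG -> K; peptide=MNSRGSLK
pos 28: AUU -> I; peptide=MNSRGSLKI
pos 31: UAA -> STOP

Answer: MNSRGSLKI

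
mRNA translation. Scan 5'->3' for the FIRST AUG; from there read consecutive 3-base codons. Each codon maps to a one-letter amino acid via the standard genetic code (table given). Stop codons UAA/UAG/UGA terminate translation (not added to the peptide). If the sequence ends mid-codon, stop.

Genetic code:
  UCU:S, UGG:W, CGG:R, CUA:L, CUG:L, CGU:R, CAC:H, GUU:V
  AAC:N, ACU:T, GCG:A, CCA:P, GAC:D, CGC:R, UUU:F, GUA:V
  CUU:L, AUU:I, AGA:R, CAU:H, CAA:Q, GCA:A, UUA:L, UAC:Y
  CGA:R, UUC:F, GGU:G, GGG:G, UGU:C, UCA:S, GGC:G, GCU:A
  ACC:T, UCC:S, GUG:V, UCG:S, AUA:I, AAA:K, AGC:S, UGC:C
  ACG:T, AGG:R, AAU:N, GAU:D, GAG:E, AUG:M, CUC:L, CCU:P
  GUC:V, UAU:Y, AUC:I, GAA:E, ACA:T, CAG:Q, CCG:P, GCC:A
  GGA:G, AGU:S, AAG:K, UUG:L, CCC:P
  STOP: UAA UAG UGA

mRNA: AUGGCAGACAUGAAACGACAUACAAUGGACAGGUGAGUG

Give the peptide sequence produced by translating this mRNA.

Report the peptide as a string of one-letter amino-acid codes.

start AUG at pos 0
pos 0: AUG -> M; peptide=M
pos 3: GCA -> A; peptide=MA
pos 6: GAC -> D; peptide=MAD
pos 9: AUG -> M; peptide=MADM
pos 12: AAA -> K; peptide=MADMK
pos 15: CGA -> R; peptide=MADMKR
pos 18: CAU -> H; peptide=MADMKRH
pos 21: ACA -> T; peptide=MADMKRHT
pos 24: AUG -> M; peptide=MADMKRHTM
pos 27: GAC -> D; peptide=MADMKRHTMD
pos 30: AGG -> R; peptide=MADMKRHTMDR
pos 33: UGA -> STOP

Answer: MADMKRHTMDR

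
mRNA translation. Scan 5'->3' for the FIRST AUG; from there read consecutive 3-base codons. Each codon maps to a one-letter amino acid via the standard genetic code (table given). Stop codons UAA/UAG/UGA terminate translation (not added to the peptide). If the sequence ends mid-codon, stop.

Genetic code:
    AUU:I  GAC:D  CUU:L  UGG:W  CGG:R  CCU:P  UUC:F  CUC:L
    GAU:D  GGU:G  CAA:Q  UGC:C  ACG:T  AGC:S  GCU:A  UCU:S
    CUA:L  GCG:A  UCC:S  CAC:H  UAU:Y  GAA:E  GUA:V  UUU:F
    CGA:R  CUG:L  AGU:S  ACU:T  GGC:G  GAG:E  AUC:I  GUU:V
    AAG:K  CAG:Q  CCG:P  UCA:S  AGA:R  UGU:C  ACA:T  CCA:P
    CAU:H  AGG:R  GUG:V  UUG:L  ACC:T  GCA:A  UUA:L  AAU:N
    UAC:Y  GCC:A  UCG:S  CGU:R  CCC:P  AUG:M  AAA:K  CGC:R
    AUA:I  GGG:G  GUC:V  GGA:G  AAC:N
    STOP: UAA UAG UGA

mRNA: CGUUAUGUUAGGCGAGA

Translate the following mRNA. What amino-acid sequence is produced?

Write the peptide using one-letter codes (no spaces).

start AUG at pos 4
pos 4: AUG -> M; peptide=M
pos 7: UUA -> L; peptide=ML
pos 10: GGC -> G; peptide=MLG
pos 13: GAG -> E; peptide=MLGE
pos 16: only 1 nt remain (<3), stop (end of mRNA)

Answer: MLGE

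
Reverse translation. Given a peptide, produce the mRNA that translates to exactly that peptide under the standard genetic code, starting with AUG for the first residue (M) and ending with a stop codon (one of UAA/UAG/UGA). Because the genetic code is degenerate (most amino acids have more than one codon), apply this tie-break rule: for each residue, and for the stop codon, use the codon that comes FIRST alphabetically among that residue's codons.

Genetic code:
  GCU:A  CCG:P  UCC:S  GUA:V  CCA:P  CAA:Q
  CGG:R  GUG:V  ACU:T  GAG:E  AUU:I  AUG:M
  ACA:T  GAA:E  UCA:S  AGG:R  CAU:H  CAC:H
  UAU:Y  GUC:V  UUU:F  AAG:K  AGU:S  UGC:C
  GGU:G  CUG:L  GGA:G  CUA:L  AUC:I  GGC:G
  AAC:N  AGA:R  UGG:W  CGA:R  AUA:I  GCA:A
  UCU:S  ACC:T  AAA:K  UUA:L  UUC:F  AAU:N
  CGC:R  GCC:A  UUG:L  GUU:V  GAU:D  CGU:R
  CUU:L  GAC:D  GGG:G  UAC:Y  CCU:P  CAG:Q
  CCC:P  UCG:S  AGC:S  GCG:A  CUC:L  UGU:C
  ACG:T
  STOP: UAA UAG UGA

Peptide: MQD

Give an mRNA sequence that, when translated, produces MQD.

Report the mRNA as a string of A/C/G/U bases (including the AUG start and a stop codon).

residue 1: M -> AUG (start codon)
residue 2: Q codons sorted = CAA,CAG -> pick first = CAA
residue 3: D codons sorted = GAC,GAU -> pick first = GAC
terminator: stop codons sorted = UAA,UAG,UGA -> pick first = UAA

Answer: mRNA: AUGCAAGACUAA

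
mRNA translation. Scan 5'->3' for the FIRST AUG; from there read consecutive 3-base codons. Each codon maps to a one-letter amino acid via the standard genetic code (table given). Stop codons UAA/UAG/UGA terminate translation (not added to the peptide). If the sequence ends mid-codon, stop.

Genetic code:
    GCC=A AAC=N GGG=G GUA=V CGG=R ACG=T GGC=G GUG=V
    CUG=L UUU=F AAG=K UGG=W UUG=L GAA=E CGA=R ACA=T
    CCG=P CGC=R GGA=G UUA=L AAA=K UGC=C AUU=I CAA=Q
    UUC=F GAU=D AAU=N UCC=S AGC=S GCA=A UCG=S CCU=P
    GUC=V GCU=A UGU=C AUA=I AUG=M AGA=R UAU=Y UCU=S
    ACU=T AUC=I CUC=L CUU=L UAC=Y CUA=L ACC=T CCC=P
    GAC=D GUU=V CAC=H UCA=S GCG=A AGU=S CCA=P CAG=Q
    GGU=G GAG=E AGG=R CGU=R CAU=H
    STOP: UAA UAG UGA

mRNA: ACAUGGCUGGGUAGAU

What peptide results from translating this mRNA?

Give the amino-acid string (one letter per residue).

Answer: MAG

Derivation:
start AUG at pos 2
pos 2: AUG -> M; peptide=M
pos 5: GCU -> A; peptide=MA
pos 8: GGG -> G; peptide=MAG
pos 11: UAG -> STOP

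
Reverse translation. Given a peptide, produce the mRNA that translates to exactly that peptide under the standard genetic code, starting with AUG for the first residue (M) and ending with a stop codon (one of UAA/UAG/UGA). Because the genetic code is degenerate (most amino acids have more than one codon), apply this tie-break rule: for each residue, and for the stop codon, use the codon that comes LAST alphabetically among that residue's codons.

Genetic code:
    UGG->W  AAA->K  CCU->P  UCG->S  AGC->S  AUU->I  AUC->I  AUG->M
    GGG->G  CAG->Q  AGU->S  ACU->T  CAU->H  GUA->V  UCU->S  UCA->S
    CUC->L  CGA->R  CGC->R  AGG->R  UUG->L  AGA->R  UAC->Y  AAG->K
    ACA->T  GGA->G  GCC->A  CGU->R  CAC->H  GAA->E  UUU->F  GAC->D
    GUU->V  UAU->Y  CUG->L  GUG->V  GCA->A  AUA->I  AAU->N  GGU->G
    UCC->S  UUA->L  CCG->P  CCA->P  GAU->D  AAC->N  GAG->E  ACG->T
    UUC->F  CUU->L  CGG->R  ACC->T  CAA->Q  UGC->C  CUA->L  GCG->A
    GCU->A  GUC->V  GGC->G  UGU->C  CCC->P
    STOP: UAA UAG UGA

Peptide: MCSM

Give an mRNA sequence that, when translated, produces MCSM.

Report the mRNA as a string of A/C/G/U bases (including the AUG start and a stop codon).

Answer: mRNA: AUGUGUUCUAUGUGA

Derivation:
residue 1: M -> AUG (start codon)
residue 2: C codons sorted = UGC,UGU -> pick last = UGU
residue 3: S codons sorted = AGC,AGU,UCA,UCC,UCG,UCU -> pick last = UCU
residue 4: M -> AUG (only codon)
terminator: stop codons sorted = UAA,UAG,UGA -> pick last = UGA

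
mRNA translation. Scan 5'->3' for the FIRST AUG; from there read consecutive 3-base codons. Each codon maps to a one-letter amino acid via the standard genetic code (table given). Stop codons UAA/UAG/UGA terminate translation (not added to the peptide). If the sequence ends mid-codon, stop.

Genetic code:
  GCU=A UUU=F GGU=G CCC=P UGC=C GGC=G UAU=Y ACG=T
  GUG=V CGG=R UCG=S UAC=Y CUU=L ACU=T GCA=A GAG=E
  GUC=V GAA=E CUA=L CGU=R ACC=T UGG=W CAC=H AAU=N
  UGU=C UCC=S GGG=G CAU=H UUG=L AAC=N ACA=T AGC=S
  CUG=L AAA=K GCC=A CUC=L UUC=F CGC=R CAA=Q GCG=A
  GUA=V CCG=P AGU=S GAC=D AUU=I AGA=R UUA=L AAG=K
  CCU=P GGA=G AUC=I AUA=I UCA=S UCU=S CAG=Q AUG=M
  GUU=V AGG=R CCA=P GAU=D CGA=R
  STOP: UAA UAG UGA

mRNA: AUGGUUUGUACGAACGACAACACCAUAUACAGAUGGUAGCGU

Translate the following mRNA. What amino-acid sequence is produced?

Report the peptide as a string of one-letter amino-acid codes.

start AUG at pos 0
pos 0: AUG -> M; peptide=M
pos 3: GUU -> V; peptide=MV
pos 6: UGU -> C; peptide=MVC
pos 9: ACG -> T; peptide=MVCT
pos 12: AAC -> N; peptide=MVCTN
pos 15: GAC -> D; peptide=MVCTND
pos 18: AAC -> N; peptide=MVCTNDN
pos 21: ACC -> T; peptide=MVCTNDNT
pos 24: AUA -> I; peptide=MVCTNDNTI
pos 27: UAC -> Y; peptide=MVCTNDNTIY
pos 30: AGA -> R; peptide=MVCTNDNTIYR
pos 33: UGG -> W; peptide=MVCTNDNTIYRW
pos 36: UAG -> STOP

Answer: MVCTNDNTIYRW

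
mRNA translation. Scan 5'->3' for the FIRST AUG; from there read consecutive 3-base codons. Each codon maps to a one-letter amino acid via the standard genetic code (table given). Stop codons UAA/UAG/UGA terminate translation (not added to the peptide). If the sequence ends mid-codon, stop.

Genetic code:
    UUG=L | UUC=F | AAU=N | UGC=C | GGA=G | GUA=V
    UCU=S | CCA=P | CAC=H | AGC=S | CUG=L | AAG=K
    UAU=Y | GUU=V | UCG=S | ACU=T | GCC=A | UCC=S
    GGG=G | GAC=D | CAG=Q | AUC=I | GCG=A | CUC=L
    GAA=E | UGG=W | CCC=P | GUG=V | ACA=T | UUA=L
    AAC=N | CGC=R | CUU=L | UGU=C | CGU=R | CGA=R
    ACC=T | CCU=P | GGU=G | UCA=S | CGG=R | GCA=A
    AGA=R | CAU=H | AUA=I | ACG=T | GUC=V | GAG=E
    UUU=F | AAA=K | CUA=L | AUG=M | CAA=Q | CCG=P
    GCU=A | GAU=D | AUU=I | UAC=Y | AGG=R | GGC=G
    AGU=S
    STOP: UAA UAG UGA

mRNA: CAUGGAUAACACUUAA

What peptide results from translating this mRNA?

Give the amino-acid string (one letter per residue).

Answer: MDNT

Derivation:
start AUG at pos 1
pos 1: AUG -> M; peptide=M
pos 4: GAU -> D; peptide=MD
pos 7: AAC -> N; peptide=MDN
pos 10: ACU -> T; peptide=MDNT
pos 13: UAA -> STOP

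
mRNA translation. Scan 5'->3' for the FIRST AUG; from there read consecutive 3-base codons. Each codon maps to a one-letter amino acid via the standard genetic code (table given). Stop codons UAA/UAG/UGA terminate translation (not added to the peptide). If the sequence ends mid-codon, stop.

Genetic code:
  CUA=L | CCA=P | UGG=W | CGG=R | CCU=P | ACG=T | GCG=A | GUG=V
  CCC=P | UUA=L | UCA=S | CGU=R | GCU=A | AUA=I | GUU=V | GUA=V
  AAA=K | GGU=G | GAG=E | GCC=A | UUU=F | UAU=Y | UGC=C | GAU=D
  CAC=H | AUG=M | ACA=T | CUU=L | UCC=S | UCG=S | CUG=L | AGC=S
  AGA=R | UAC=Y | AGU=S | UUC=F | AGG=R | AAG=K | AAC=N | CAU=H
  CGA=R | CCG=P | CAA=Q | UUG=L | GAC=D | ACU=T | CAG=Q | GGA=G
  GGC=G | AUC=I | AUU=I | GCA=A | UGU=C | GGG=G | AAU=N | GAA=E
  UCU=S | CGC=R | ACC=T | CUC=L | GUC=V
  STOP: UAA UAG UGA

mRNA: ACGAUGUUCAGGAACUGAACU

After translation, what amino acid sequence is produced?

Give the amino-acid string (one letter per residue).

Answer: MFRN

Derivation:
start AUG at pos 3
pos 3: AUG -> M; peptide=M
pos 6: UUC -> F; peptide=MF
pos 9: AGG -> R; peptide=MFR
pos 12: AAC -> N; peptide=MFRN
pos 15: UGA -> STOP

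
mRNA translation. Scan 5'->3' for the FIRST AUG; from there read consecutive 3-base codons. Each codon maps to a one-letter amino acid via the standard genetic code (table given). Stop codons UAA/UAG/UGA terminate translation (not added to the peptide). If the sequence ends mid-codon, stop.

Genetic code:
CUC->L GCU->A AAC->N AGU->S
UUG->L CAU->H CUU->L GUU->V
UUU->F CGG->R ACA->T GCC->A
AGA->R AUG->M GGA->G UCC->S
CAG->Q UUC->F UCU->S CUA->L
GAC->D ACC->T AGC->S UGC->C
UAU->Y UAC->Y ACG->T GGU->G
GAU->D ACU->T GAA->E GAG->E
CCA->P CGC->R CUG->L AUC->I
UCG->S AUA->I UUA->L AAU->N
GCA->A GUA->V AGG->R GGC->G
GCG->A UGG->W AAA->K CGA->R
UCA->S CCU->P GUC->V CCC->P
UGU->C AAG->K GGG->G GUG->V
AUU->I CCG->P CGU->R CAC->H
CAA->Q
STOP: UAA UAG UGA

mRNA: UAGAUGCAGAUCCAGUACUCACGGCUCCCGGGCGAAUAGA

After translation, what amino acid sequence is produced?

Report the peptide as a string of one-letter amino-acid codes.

Answer: MQIQYSRLPGE

Derivation:
start AUG at pos 3
pos 3: AUG -> M; peptide=M
pos 6: CAG -> Q; peptide=MQ
pos 9: AUC -> I; peptide=MQI
pos 12: CAG -> Q; peptide=MQIQ
pos 15: UAC -> Y; peptide=MQIQY
pos 18: UCA -> S; peptide=MQIQYS
pos 21: CGG -> R; peptide=MQIQYSR
pos 24: CUC -> L; peptide=MQIQYSRL
pos 27: CCG -> P; peptide=MQIQYSRLP
pos 30: GGC -> G; peptide=MQIQYSRLPG
pos 33: GAA -> E; peptide=MQIQYSRLPGE
pos 36: UAG -> STOP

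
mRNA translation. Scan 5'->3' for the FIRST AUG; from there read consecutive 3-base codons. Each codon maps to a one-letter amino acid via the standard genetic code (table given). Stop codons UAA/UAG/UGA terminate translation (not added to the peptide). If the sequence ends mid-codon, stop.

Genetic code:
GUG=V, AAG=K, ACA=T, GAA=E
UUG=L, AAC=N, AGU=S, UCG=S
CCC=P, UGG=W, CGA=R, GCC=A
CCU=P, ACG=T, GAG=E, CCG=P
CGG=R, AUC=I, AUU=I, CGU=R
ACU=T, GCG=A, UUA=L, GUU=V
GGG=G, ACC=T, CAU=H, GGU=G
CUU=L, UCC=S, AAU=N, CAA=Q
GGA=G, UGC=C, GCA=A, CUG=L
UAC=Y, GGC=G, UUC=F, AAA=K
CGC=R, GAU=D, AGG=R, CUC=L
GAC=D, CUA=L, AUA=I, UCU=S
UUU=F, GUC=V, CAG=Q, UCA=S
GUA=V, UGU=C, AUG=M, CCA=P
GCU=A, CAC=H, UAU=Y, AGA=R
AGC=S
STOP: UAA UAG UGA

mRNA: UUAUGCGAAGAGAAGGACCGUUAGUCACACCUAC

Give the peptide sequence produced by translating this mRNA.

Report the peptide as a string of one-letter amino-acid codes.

start AUG at pos 2
pos 2: AUG -> M; peptide=M
pos 5: CGA -> R; peptide=MR
pos 8: AGA -> R; peptide=MRR
pos 11: GAA -> E; peptide=MRRE
pos 14: GGA -> G; peptide=MRREG
pos 17: CCG -> P; peptide=MRREGP
pos 20: UUA -> L; peptide=MRREGPL
pos 23: GUC -> V; peptide=MRREGPLV
pos 26: ACA -> T; peptide=MRREGPLVT
pos 29: CCU -> P; peptide=MRREGPLVTP
pos 32: only 2 nt remain (<3), stop (end of mRNA)

Answer: MRREGPLVTP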